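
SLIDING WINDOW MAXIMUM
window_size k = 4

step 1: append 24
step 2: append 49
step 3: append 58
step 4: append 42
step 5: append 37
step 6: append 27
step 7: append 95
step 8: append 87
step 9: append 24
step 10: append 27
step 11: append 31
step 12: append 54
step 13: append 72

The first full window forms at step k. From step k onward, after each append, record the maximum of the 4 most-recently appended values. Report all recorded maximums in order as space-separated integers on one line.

step 1: append 24 -> window=[24] (not full yet)
step 2: append 49 -> window=[24, 49] (not full yet)
step 3: append 58 -> window=[24, 49, 58] (not full yet)
step 4: append 42 -> window=[24, 49, 58, 42] -> max=58
step 5: append 37 -> window=[49, 58, 42, 37] -> max=58
step 6: append 27 -> window=[58, 42, 37, 27] -> max=58
step 7: append 95 -> window=[42, 37, 27, 95] -> max=95
step 8: append 87 -> window=[37, 27, 95, 87] -> max=95
step 9: append 24 -> window=[27, 95, 87, 24] -> max=95
step 10: append 27 -> window=[95, 87, 24, 27] -> max=95
step 11: append 31 -> window=[87, 24, 27, 31] -> max=87
step 12: append 54 -> window=[24, 27, 31, 54] -> max=54
step 13: append 72 -> window=[27, 31, 54, 72] -> max=72

Answer: 58 58 58 95 95 95 95 87 54 72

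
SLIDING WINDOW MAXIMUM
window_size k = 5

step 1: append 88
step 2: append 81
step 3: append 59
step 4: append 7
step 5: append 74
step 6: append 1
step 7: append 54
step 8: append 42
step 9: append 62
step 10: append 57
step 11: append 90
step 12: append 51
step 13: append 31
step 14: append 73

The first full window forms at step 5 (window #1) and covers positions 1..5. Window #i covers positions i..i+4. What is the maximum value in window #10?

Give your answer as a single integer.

step 1: append 88 -> window=[88] (not full yet)
step 2: append 81 -> window=[88, 81] (not full yet)
step 3: append 59 -> window=[88, 81, 59] (not full yet)
step 4: append 7 -> window=[88, 81, 59, 7] (not full yet)
step 5: append 74 -> window=[88, 81, 59, 7, 74] -> max=88
step 6: append 1 -> window=[81, 59, 7, 74, 1] -> max=81
step 7: append 54 -> window=[59, 7, 74, 1, 54] -> max=74
step 8: append 42 -> window=[7, 74, 1, 54, 42] -> max=74
step 9: append 62 -> window=[74, 1, 54, 42, 62] -> max=74
step 10: append 57 -> window=[1, 54, 42, 62, 57] -> max=62
step 11: append 90 -> window=[54, 42, 62, 57, 90] -> max=90
step 12: append 51 -> window=[42, 62, 57, 90, 51] -> max=90
step 13: append 31 -> window=[62, 57, 90, 51, 31] -> max=90
step 14: append 73 -> window=[57, 90, 51, 31, 73] -> max=90
Window #10 max = 90

Answer: 90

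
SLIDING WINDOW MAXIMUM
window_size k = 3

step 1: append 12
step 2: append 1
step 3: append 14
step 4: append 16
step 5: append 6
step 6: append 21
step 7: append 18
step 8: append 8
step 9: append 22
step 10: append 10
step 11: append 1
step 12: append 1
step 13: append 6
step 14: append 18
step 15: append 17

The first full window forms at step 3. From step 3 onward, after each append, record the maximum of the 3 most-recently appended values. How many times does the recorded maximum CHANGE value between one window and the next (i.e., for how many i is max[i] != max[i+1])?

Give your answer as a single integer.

Answer: 6

Derivation:
step 1: append 12 -> window=[12] (not full yet)
step 2: append 1 -> window=[12, 1] (not full yet)
step 3: append 14 -> window=[12, 1, 14] -> max=14
step 4: append 16 -> window=[1, 14, 16] -> max=16
step 5: append 6 -> window=[14, 16, 6] -> max=16
step 6: append 21 -> window=[16, 6, 21] -> max=21
step 7: append 18 -> window=[6, 21, 18] -> max=21
step 8: append 8 -> window=[21, 18, 8] -> max=21
step 9: append 22 -> window=[18, 8, 22] -> max=22
step 10: append 10 -> window=[8, 22, 10] -> max=22
step 11: append 1 -> window=[22, 10, 1] -> max=22
step 12: append 1 -> window=[10, 1, 1] -> max=10
step 13: append 6 -> window=[1, 1, 6] -> max=6
step 14: append 18 -> window=[1, 6, 18] -> max=18
step 15: append 17 -> window=[6, 18, 17] -> max=18
Recorded maximums: 14 16 16 21 21 21 22 22 22 10 6 18 18
Changes between consecutive maximums: 6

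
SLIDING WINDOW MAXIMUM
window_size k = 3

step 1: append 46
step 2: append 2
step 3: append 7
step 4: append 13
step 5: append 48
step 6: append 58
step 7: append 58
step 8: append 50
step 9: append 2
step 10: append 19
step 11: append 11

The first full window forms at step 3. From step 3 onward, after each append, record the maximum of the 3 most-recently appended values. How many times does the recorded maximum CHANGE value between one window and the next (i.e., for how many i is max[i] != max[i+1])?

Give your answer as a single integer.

step 1: append 46 -> window=[46] (not full yet)
step 2: append 2 -> window=[46, 2] (not full yet)
step 3: append 7 -> window=[46, 2, 7] -> max=46
step 4: append 13 -> window=[2, 7, 13] -> max=13
step 5: append 48 -> window=[7, 13, 48] -> max=48
step 6: append 58 -> window=[13, 48, 58] -> max=58
step 7: append 58 -> window=[48, 58, 58] -> max=58
step 8: append 50 -> window=[58, 58, 50] -> max=58
step 9: append 2 -> window=[58, 50, 2] -> max=58
step 10: append 19 -> window=[50, 2, 19] -> max=50
step 11: append 11 -> window=[2, 19, 11] -> max=19
Recorded maximums: 46 13 48 58 58 58 58 50 19
Changes between consecutive maximums: 5

Answer: 5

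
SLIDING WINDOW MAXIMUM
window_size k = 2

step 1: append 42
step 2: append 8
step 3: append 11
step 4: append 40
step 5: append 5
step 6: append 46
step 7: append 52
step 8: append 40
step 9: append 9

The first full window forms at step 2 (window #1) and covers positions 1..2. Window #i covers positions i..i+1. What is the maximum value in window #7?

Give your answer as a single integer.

Answer: 52

Derivation:
step 1: append 42 -> window=[42] (not full yet)
step 2: append 8 -> window=[42, 8] -> max=42
step 3: append 11 -> window=[8, 11] -> max=11
step 4: append 40 -> window=[11, 40] -> max=40
step 5: append 5 -> window=[40, 5] -> max=40
step 6: append 46 -> window=[5, 46] -> max=46
step 7: append 52 -> window=[46, 52] -> max=52
step 8: append 40 -> window=[52, 40] -> max=52
Window #7 max = 52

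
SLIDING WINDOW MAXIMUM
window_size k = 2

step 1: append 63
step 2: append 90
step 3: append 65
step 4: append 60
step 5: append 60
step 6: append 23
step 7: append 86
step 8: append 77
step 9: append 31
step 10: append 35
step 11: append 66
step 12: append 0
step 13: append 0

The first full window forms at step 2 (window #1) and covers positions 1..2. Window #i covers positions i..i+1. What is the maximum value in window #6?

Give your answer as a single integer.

step 1: append 63 -> window=[63] (not full yet)
step 2: append 90 -> window=[63, 90] -> max=90
step 3: append 65 -> window=[90, 65] -> max=90
step 4: append 60 -> window=[65, 60] -> max=65
step 5: append 60 -> window=[60, 60] -> max=60
step 6: append 23 -> window=[60, 23] -> max=60
step 7: append 86 -> window=[23, 86] -> max=86
Window #6 max = 86

Answer: 86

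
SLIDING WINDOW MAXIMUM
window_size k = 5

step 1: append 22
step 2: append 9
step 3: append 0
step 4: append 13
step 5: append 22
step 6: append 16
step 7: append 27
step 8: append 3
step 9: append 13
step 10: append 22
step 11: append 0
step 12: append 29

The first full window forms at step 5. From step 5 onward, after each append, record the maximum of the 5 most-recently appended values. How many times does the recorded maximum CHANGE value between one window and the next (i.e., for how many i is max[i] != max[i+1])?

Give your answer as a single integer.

Answer: 2

Derivation:
step 1: append 22 -> window=[22] (not full yet)
step 2: append 9 -> window=[22, 9] (not full yet)
step 3: append 0 -> window=[22, 9, 0] (not full yet)
step 4: append 13 -> window=[22, 9, 0, 13] (not full yet)
step 5: append 22 -> window=[22, 9, 0, 13, 22] -> max=22
step 6: append 16 -> window=[9, 0, 13, 22, 16] -> max=22
step 7: append 27 -> window=[0, 13, 22, 16, 27] -> max=27
step 8: append 3 -> window=[13, 22, 16, 27, 3] -> max=27
step 9: append 13 -> window=[22, 16, 27, 3, 13] -> max=27
step 10: append 22 -> window=[16, 27, 3, 13, 22] -> max=27
step 11: append 0 -> window=[27, 3, 13, 22, 0] -> max=27
step 12: append 29 -> window=[3, 13, 22, 0, 29] -> max=29
Recorded maximums: 22 22 27 27 27 27 27 29
Changes between consecutive maximums: 2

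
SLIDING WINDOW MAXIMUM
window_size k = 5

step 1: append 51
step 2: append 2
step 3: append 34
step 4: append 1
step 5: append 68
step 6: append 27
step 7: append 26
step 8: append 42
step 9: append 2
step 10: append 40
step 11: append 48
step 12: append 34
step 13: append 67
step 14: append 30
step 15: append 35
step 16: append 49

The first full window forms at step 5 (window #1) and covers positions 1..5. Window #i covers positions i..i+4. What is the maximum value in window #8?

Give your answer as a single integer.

step 1: append 51 -> window=[51] (not full yet)
step 2: append 2 -> window=[51, 2] (not full yet)
step 3: append 34 -> window=[51, 2, 34] (not full yet)
step 4: append 1 -> window=[51, 2, 34, 1] (not full yet)
step 5: append 68 -> window=[51, 2, 34, 1, 68] -> max=68
step 6: append 27 -> window=[2, 34, 1, 68, 27] -> max=68
step 7: append 26 -> window=[34, 1, 68, 27, 26] -> max=68
step 8: append 42 -> window=[1, 68, 27, 26, 42] -> max=68
step 9: append 2 -> window=[68, 27, 26, 42, 2] -> max=68
step 10: append 40 -> window=[27, 26, 42, 2, 40] -> max=42
step 11: append 48 -> window=[26, 42, 2, 40, 48] -> max=48
step 12: append 34 -> window=[42, 2, 40, 48, 34] -> max=48
Window #8 max = 48

Answer: 48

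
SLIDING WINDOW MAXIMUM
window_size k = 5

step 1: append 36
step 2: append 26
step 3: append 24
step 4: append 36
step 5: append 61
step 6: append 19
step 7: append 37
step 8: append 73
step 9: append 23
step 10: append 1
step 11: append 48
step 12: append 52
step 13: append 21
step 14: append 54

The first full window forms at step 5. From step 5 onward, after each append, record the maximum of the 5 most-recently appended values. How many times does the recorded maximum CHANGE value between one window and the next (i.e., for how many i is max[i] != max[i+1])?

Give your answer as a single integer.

Answer: 3

Derivation:
step 1: append 36 -> window=[36] (not full yet)
step 2: append 26 -> window=[36, 26] (not full yet)
step 3: append 24 -> window=[36, 26, 24] (not full yet)
step 4: append 36 -> window=[36, 26, 24, 36] (not full yet)
step 5: append 61 -> window=[36, 26, 24, 36, 61] -> max=61
step 6: append 19 -> window=[26, 24, 36, 61, 19] -> max=61
step 7: append 37 -> window=[24, 36, 61, 19, 37] -> max=61
step 8: append 73 -> window=[36, 61, 19, 37, 73] -> max=73
step 9: append 23 -> window=[61, 19, 37, 73, 23] -> max=73
step 10: append 1 -> window=[19, 37, 73, 23, 1] -> max=73
step 11: append 48 -> window=[37, 73, 23, 1, 48] -> max=73
step 12: append 52 -> window=[73, 23, 1, 48, 52] -> max=73
step 13: append 21 -> window=[23, 1, 48, 52, 21] -> max=52
step 14: append 54 -> window=[1, 48, 52, 21, 54] -> max=54
Recorded maximums: 61 61 61 73 73 73 73 73 52 54
Changes between consecutive maximums: 3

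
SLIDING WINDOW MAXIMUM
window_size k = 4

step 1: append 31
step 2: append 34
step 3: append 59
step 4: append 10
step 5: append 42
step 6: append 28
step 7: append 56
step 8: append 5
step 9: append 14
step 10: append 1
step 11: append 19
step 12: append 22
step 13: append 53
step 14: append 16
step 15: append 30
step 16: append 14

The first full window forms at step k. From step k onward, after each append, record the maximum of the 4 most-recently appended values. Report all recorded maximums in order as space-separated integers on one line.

Answer: 59 59 59 56 56 56 56 19 22 53 53 53 53

Derivation:
step 1: append 31 -> window=[31] (not full yet)
step 2: append 34 -> window=[31, 34] (not full yet)
step 3: append 59 -> window=[31, 34, 59] (not full yet)
step 4: append 10 -> window=[31, 34, 59, 10] -> max=59
step 5: append 42 -> window=[34, 59, 10, 42] -> max=59
step 6: append 28 -> window=[59, 10, 42, 28] -> max=59
step 7: append 56 -> window=[10, 42, 28, 56] -> max=56
step 8: append 5 -> window=[42, 28, 56, 5] -> max=56
step 9: append 14 -> window=[28, 56, 5, 14] -> max=56
step 10: append 1 -> window=[56, 5, 14, 1] -> max=56
step 11: append 19 -> window=[5, 14, 1, 19] -> max=19
step 12: append 22 -> window=[14, 1, 19, 22] -> max=22
step 13: append 53 -> window=[1, 19, 22, 53] -> max=53
step 14: append 16 -> window=[19, 22, 53, 16] -> max=53
step 15: append 30 -> window=[22, 53, 16, 30] -> max=53
step 16: append 14 -> window=[53, 16, 30, 14] -> max=53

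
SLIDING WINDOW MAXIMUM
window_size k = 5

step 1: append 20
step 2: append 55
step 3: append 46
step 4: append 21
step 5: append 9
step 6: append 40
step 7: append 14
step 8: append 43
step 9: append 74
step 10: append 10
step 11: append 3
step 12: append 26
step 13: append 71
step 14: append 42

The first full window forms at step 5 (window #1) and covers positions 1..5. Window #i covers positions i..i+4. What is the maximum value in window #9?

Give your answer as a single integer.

Answer: 74

Derivation:
step 1: append 20 -> window=[20] (not full yet)
step 2: append 55 -> window=[20, 55] (not full yet)
step 3: append 46 -> window=[20, 55, 46] (not full yet)
step 4: append 21 -> window=[20, 55, 46, 21] (not full yet)
step 5: append 9 -> window=[20, 55, 46, 21, 9] -> max=55
step 6: append 40 -> window=[55, 46, 21, 9, 40] -> max=55
step 7: append 14 -> window=[46, 21, 9, 40, 14] -> max=46
step 8: append 43 -> window=[21, 9, 40, 14, 43] -> max=43
step 9: append 74 -> window=[9, 40, 14, 43, 74] -> max=74
step 10: append 10 -> window=[40, 14, 43, 74, 10] -> max=74
step 11: append 3 -> window=[14, 43, 74, 10, 3] -> max=74
step 12: append 26 -> window=[43, 74, 10, 3, 26] -> max=74
step 13: append 71 -> window=[74, 10, 3, 26, 71] -> max=74
Window #9 max = 74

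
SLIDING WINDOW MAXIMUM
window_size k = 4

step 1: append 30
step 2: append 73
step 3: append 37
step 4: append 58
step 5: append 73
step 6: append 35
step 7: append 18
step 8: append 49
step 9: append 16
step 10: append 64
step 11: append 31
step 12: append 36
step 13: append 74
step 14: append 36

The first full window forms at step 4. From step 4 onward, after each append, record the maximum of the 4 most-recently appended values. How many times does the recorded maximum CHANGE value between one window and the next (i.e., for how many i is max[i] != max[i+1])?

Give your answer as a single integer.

step 1: append 30 -> window=[30] (not full yet)
step 2: append 73 -> window=[30, 73] (not full yet)
step 3: append 37 -> window=[30, 73, 37] (not full yet)
step 4: append 58 -> window=[30, 73, 37, 58] -> max=73
step 5: append 73 -> window=[73, 37, 58, 73] -> max=73
step 6: append 35 -> window=[37, 58, 73, 35] -> max=73
step 7: append 18 -> window=[58, 73, 35, 18] -> max=73
step 8: append 49 -> window=[73, 35, 18, 49] -> max=73
step 9: append 16 -> window=[35, 18, 49, 16] -> max=49
step 10: append 64 -> window=[18, 49, 16, 64] -> max=64
step 11: append 31 -> window=[49, 16, 64, 31] -> max=64
step 12: append 36 -> window=[16, 64, 31, 36] -> max=64
step 13: append 74 -> window=[64, 31, 36, 74] -> max=74
step 14: append 36 -> window=[31, 36, 74, 36] -> max=74
Recorded maximums: 73 73 73 73 73 49 64 64 64 74 74
Changes between consecutive maximums: 3

Answer: 3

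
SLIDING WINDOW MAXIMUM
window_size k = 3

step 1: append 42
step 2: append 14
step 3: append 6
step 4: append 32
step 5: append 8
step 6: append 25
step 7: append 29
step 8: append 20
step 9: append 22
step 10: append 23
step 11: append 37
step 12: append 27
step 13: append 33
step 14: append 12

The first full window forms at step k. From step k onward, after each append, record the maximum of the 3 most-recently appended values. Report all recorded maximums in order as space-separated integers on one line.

step 1: append 42 -> window=[42] (not full yet)
step 2: append 14 -> window=[42, 14] (not full yet)
step 3: append 6 -> window=[42, 14, 6] -> max=42
step 4: append 32 -> window=[14, 6, 32] -> max=32
step 5: append 8 -> window=[6, 32, 8] -> max=32
step 6: append 25 -> window=[32, 8, 25] -> max=32
step 7: append 29 -> window=[8, 25, 29] -> max=29
step 8: append 20 -> window=[25, 29, 20] -> max=29
step 9: append 22 -> window=[29, 20, 22] -> max=29
step 10: append 23 -> window=[20, 22, 23] -> max=23
step 11: append 37 -> window=[22, 23, 37] -> max=37
step 12: append 27 -> window=[23, 37, 27] -> max=37
step 13: append 33 -> window=[37, 27, 33] -> max=37
step 14: append 12 -> window=[27, 33, 12] -> max=33

Answer: 42 32 32 32 29 29 29 23 37 37 37 33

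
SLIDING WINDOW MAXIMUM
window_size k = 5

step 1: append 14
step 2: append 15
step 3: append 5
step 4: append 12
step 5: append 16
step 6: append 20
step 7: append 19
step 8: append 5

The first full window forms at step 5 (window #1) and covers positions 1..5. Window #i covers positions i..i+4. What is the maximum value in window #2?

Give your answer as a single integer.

Answer: 20

Derivation:
step 1: append 14 -> window=[14] (not full yet)
step 2: append 15 -> window=[14, 15] (not full yet)
step 3: append 5 -> window=[14, 15, 5] (not full yet)
step 4: append 12 -> window=[14, 15, 5, 12] (not full yet)
step 5: append 16 -> window=[14, 15, 5, 12, 16] -> max=16
step 6: append 20 -> window=[15, 5, 12, 16, 20] -> max=20
Window #2 max = 20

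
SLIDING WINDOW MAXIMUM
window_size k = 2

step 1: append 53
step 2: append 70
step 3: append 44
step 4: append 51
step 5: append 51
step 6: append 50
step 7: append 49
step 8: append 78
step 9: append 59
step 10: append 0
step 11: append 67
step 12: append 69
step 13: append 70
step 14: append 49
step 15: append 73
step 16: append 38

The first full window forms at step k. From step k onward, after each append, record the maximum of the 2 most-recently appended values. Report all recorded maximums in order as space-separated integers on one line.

Answer: 70 70 51 51 51 50 78 78 59 67 69 70 70 73 73

Derivation:
step 1: append 53 -> window=[53] (not full yet)
step 2: append 70 -> window=[53, 70] -> max=70
step 3: append 44 -> window=[70, 44] -> max=70
step 4: append 51 -> window=[44, 51] -> max=51
step 5: append 51 -> window=[51, 51] -> max=51
step 6: append 50 -> window=[51, 50] -> max=51
step 7: append 49 -> window=[50, 49] -> max=50
step 8: append 78 -> window=[49, 78] -> max=78
step 9: append 59 -> window=[78, 59] -> max=78
step 10: append 0 -> window=[59, 0] -> max=59
step 11: append 67 -> window=[0, 67] -> max=67
step 12: append 69 -> window=[67, 69] -> max=69
step 13: append 70 -> window=[69, 70] -> max=70
step 14: append 49 -> window=[70, 49] -> max=70
step 15: append 73 -> window=[49, 73] -> max=73
step 16: append 38 -> window=[73, 38] -> max=73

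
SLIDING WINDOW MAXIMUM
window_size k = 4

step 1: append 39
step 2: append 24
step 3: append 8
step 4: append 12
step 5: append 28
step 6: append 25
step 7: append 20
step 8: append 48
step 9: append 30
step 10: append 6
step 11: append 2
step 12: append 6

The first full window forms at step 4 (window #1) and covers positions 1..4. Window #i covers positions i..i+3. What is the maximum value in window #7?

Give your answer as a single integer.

step 1: append 39 -> window=[39] (not full yet)
step 2: append 24 -> window=[39, 24] (not full yet)
step 3: append 8 -> window=[39, 24, 8] (not full yet)
step 4: append 12 -> window=[39, 24, 8, 12] -> max=39
step 5: append 28 -> window=[24, 8, 12, 28] -> max=28
step 6: append 25 -> window=[8, 12, 28, 25] -> max=28
step 7: append 20 -> window=[12, 28, 25, 20] -> max=28
step 8: append 48 -> window=[28, 25, 20, 48] -> max=48
step 9: append 30 -> window=[25, 20, 48, 30] -> max=48
step 10: append 6 -> window=[20, 48, 30, 6] -> max=48
Window #7 max = 48

Answer: 48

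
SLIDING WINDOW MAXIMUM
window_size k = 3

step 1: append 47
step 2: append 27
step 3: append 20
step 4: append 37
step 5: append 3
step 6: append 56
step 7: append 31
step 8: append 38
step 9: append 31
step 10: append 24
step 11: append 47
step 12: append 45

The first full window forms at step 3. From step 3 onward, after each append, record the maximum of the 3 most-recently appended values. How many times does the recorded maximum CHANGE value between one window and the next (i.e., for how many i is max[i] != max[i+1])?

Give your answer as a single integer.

step 1: append 47 -> window=[47] (not full yet)
step 2: append 27 -> window=[47, 27] (not full yet)
step 3: append 20 -> window=[47, 27, 20] -> max=47
step 4: append 37 -> window=[27, 20, 37] -> max=37
step 5: append 3 -> window=[20, 37, 3] -> max=37
step 6: append 56 -> window=[37, 3, 56] -> max=56
step 7: append 31 -> window=[3, 56, 31] -> max=56
step 8: append 38 -> window=[56, 31, 38] -> max=56
step 9: append 31 -> window=[31, 38, 31] -> max=38
step 10: append 24 -> window=[38, 31, 24] -> max=38
step 11: append 47 -> window=[31, 24, 47] -> max=47
step 12: append 45 -> window=[24, 47, 45] -> max=47
Recorded maximums: 47 37 37 56 56 56 38 38 47 47
Changes between consecutive maximums: 4

Answer: 4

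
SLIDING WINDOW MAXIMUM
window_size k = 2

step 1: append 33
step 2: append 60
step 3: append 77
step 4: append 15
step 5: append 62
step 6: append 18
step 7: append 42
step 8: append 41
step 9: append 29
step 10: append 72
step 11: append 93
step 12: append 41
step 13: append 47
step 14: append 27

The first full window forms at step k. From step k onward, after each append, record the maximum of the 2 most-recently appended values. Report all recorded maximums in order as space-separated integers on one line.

step 1: append 33 -> window=[33] (not full yet)
step 2: append 60 -> window=[33, 60] -> max=60
step 3: append 77 -> window=[60, 77] -> max=77
step 4: append 15 -> window=[77, 15] -> max=77
step 5: append 62 -> window=[15, 62] -> max=62
step 6: append 18 -> window=[62, 18] -> max=62
step 7: append 42 -> window=[18, 42] -> max=42
step 8: append 41 -> window=[42, 41] -> max=42
step 9: append 29 -> window=[41, 29] -> max=41
step 10: append 72 -> window=[29, 72] -> max=72
step 11: append 93 -> window=[72, 93] -> max=93
step 12: append 41 -> window=[93, 41] -> max=93
step 13: append 47 -> window=[41, 47] -> max=47
step 14: append 27 -> window=[47, 27] -> max=47

Answer: 60 77 77 62 62 42 42 41 72 93 93 47 47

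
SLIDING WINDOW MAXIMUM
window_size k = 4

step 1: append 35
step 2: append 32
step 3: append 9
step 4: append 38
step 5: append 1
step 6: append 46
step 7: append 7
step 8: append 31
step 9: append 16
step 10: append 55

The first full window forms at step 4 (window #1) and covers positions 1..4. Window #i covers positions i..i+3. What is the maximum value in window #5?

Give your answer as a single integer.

step 1: append 35 -> window=[35] (not full yet)
step 2: append 32 -> window=[35, 32] (not full yet)
step 3: append 9 -> window=[35, 32, 9] (not full yet)
step 4: append 38 -> window=[35, 32, 9, 38] -> max=38
step 5: append 1 -> window=[32, 9, 38, 1] -> max=38
step 6: append 46 -> window=[9, 38, 1, 46] -> max=46
step 7: append 7 -> window=[38, 1, 46, 7] -> max=46
step 8: append 31 -> window=[1, 46, 7, 31] -> max=46
Window #5 max = 46

Answer: 46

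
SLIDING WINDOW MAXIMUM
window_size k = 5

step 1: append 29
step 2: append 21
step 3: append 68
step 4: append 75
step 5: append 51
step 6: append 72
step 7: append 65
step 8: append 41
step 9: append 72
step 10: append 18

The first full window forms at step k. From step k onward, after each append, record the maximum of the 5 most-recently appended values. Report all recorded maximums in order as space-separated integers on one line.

step 1: append 29 -> window=[29] (not full yet)
step 2: append 21 -> window=[29, 21] (not full yet)
step 3: append 68 -> window=[29, 21, 68] (not full yet)
step 4: append 75 -> window=[29, 21, 68, 75] (not full yet)
step 5: append 51 -> window=[29, 21, 68, 75, 51] -> max=75
step 6: append 72 -> window=[21, 68, 75, 51, 72] -> max=75
step 7: append 65 -> window=[68, 75, 51, 72, 65] -> max=75
step 8: append 41 -> window=[75, 51, 72, 65, 41] -> max=75
step 9: append 72 -> window=[51, 72, 65, 41, 72] -> max=72
step 10: append 18 -> window=[72, 65, 41, 72, 18] -> max=72

Answer: 75 75 75 75 72 72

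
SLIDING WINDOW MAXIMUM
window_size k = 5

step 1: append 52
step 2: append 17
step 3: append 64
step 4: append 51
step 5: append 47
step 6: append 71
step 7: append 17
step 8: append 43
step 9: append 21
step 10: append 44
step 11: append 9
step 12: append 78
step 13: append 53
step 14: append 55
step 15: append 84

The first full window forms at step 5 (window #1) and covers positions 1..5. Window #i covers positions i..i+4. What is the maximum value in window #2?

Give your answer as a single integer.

Answer: 71

Derivation:
step 1: append 52 -> window=[52] (not full yet)
step 2: append 17 -> window=[52, 17] (not full yet)
step 3: append 64 -> window=[52, 17, 64] (not full yet)
step 4: append 51 -> window=[52, 17, 64, 51] (not full yet)
step 5: append 47 -> window=[52, 17, 64, 51, 47] -> max=64
step 6: append 71 -> window=[17, 64, 51, 47, 71] -> max=71
Window #2 max = 71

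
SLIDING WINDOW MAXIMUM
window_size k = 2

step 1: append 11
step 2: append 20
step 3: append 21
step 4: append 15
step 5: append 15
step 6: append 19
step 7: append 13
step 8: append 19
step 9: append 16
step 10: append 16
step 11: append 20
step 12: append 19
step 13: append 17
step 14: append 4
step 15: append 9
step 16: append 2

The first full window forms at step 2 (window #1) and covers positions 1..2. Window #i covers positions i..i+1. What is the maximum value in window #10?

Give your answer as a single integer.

step 1: append 11 -> window=[11] (not full yet)
step 2: append 20 -> window=[11, 20] -> max=20
step 3: append 21 -> window=[20, 21] -> max=21
step 4: append 15 -> window=[21, 15] -> max=21
step 5: append 15 -> window=[15, 15] -> max=15
step 6: append 19 -> window=[15, 19] -> max=19
step 7: append 13 -> window=[19, 13] -> max=19
step 8: append 19 -> window=[13, 19] -> max=19
step 9: append 16 -> window=[19, 16] -> max=19
step 10: append 16 -> window=[16, 16] -> max=16
step 11: append 20 -> window=[16, 20] -> max=20
Window #10 max = 20

Answer: 20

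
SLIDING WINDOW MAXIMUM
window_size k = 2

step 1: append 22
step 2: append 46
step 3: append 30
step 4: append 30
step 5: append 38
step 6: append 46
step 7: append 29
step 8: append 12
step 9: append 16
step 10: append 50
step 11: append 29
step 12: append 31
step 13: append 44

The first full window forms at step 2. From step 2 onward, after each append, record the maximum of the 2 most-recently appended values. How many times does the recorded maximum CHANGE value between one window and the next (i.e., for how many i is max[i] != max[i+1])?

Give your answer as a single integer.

step 1: append 22 -> window=[22] (not full yet)
step 2: append 46 -> window=[22, 46] -> max=46
step 3: append 30 -> window=[46, 30] -> max=46
step 4: append 30 -> window=[30, 30] -> max=30
step 5: append 38 -> window=[30, 38] -> max=38
step 6: append 46 -> window=[38, 46] -> max=46
step 7: append 29 -> window=[46, 29] -> max=46
step 8: append 12 -> window=[29, 12] -> max=29
step 9: append 16 -> window=[12, 16] -> max=16
step 10: append 50 -> window=[16, 50] -> max=50
step 11: append 29 -> window=[50, 29] -> max=50
step 12: append 31 -> window=[29, 31] -> max=31
step 13: append 44 -> window=[31, 44] -> max=44
Recorded maximums: 46 46 30 38 46 46 29 16 50 50 31 44
Changes between consecutive maximums: 8

Answer: 8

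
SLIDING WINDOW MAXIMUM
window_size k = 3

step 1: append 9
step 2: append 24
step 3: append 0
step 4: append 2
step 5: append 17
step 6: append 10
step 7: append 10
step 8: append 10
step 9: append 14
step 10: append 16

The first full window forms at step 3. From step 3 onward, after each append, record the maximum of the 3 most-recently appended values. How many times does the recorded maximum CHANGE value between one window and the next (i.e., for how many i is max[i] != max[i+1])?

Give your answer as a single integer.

step 1: append 9 -> window=[9] (not full yet)
step 2: append 24 -> window=[9, 24] (not full yet)
step 3: append 0 -> window=[9, 24, 0] -> max=24
step 4: append 2 -> window=[24, 0, 2] -> max=24
step 5: append 17 -> window=[0, 2, 17] -> max=17
step 6: append 10 -> window=[2, 17, 10] -> max=17
step 7: append 10 -> window=[17, 10, 10] -> max=17
step 8: append 10 -> window=[10, 10, 10] -> max=10
step 9: append 14 -> window=[10, 10, 14] -> max=14
step 10: append 16 -> window=[10, 14, 16] -> max=16
Recorded maximums: 24 24 17 17 17 10 14 16
Changes between consecutive maximums: 4

Answer: 4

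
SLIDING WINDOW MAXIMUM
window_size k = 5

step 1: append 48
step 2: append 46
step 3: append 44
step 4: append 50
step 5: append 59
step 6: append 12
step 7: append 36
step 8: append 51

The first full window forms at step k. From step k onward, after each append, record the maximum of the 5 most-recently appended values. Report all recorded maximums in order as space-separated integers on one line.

step 1: append 48 -> window=[48] (not full yet)
step 2: append 46 -> window=[48, 46] (not full yet)
step 3: append 44 -> window=[48, 46, 44] (not full yet)
step 4: append 50 -> window=[48, 46, 44, 50] (not full yet)
step 5: append 59 -> window=[48, 46, 44, 50, 59] -> max=59
step 6: append 12 -> window=[46, 44, 50, 59, 12] -> max=59
step 7: append 36 -> window=[44, 50, 59, 12, 36] -> max=59
step 8: append 51 -> window=[50, 59, 12, 36, 51] -> max=59

Answer: 59 59 59 59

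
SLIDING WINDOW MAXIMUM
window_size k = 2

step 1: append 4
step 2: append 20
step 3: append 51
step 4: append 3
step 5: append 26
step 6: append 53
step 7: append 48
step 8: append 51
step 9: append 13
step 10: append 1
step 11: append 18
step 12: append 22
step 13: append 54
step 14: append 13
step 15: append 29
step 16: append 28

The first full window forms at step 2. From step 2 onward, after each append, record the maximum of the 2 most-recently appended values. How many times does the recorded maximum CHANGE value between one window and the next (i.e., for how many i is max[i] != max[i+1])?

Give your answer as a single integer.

step 1: append 4 -> window=[4] (not full yet)
step 2: append 20 -> window=[4, 20] -> max=20
step 3: append 51 -> window=[20, 51] -> max=51
step 4: append 3 -> window=[51, 3] -> max=51
step 5: append 26 -> window=[3, 26] -> max=26
step 6: append 53 -> window=[26, 53] -> max=53
step 7: append 48 -> window=[53, 48] -> max=53
step 8: append 51 -> window=[48, 51] -> max=51
step 9: append 13 -> window=[51, 13] -> max=51
step 10: append 1 -> window=[13, 1] -> max=13
step 11: append 18 -> window=[1, 18] -> max=18
step 12: append 22 -> window=[18, 22] -> max=22
step 13: append 54 -> window=[22, 54] -> max=54
step 14: append 13 -> window=[54, 13] -> max=54
step 15: append 29 -> window=[13, 29] -> max=29
step 16: append 28 -> window=[29, 28] -> max=29
Recorded maximums: 20 51 51 26 53 53 51 51 13 18 22 54 54 29 29
Changes between consecutive maximums: 9

Answer: 9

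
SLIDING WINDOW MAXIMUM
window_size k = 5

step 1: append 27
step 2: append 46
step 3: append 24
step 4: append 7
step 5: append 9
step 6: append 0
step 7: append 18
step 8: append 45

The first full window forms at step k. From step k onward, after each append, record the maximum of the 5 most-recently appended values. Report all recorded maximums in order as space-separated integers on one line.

step 1: append 27 -> window=[27] (not full yet)
step 2: append 46 -> window=[27, 46] (not full yet)
step 3: append 24 -> window=[27, 46, 24] (not full yet)
step 4: append 7 -> window=[27, 46, 24, 7] (not full yet)
step 5: append 9 -> window=[27, 46, 24, 7, 9] -> max=46
step 6: append 0 -> window=[46, 24, 7, 9, 0] -> max=46
step 7: append 18 -> window=[24, 7, 9, 0, 18] -> max=24
step 8: append 45 -> window=[7, 9, 0, 18, 45] -> max=45

Answer: 46 46 24 45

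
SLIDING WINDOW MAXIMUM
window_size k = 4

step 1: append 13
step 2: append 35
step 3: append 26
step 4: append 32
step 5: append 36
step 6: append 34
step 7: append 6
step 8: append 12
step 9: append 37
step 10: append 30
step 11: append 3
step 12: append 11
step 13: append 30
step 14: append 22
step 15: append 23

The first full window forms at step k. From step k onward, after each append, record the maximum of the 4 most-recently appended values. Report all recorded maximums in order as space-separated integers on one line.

step 1: append 13 -> window=[13] (not full yet)
step 2: append 35 -> window=[13, 35] (not full yet)
step 3: append 26 -> window=[13, 35, 26] (not full yet)
step 4: append 32 -> window=[13, 35, 26, 32] -> max=35
step 5: append 36 -> window=[35, 26, 32, 36] -> max=36
step 6: append 34 -> window=[26, 32, 36, 34] -> max=36
step 7: append 6 -> window=[32, 36, 34, 6] -> max=36
step 8: append 12 -> window=[36, 34, 6, 12] -> max=36
step 9: append 37 -> window=[34, 6, 12, 37] -> max=37
step 10: append 30 -> window=[6, 12, 37, 30] -> max=37
step 11: append 3 -> window=[12, 37, 30, 3] -> max=37
step 12: append 11 -> window=[37, 30, 3, 11] -> max=37
step 13: append 30 -> window=[30, 3, 11, 30] -> max=30
step 14: append 22 -> window=[3, 11, 30, 22] -> max=30
step 15: append 23 -> window=[11, 30, 22, 23] -> max=30

Answer: 35 36 36 36 36 37 37 37 37 30 30 30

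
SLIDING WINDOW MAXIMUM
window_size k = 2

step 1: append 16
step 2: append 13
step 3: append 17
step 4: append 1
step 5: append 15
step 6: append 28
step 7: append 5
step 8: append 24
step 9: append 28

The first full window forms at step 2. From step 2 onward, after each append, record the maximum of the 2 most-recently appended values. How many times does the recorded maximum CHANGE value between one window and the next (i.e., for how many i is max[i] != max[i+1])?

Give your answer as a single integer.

Answer: 5

Derivation:
step 1: append 16 -> window=[16] (not full yet)
step 2: append 13 -> window=[16, 13] -> max=16
step 3: append 17 -> window=[13, 17] -> max=17
step 4: append 1 -> window=[17, 1] -> max=17
step 5: append 15 -> window=[1, 15] -> max=15
step 6: append 28 -> window=[15, 28] -> max=28
step 7: append 5 -> window=[28, 5] -> max=28
step 8: append 24 -> window=[5, 24] -> max=24
step 9: append 28 -> window=[24, 28] -> max=28
Recorded maximums: 16 17 17 15 28 28 24 28
Changes between consecutive maximums: 5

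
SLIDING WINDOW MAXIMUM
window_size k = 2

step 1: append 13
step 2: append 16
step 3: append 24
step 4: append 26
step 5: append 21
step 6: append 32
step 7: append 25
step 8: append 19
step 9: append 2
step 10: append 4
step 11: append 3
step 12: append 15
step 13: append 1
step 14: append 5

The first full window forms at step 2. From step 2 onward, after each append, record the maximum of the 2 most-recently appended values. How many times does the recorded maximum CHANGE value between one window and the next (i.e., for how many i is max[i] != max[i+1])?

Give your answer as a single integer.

step 1: append 13 -> window=[13] (not full yet)
step 2: append 16 -> window=[13, 16] -> max=16
step 3: append 24 -> window=[16, 24] -> max=24
step 4: append 26 -> window=[24, 26] -> max=26
step 5: append 21 -> window=[26, 21] -> max=26
step 6: append 32 -> window=[21, 32] -> max=32
step 7: append 25 -> window=[32, 25] -> max=32
step 8: append 19 -> window=[25, 19] -> max=25
step 9: append 2 -> window=[19, 2] -> max=19
step 10: append 4 -> window=[2, 4] -> max=4
step 11: append 3 -> window=[4, 3] -> max=4
step 12: append 15 -> window=[3, 15] -> max=15
step 13: append 1 -> window=[15, 1] -> max=15
step 14: append 5 -> window=[1, 5] -> max=5
Recorded maximums: 16 24 26 26 32 32 25 19 4 4 15 15 5
Changes between consecutive maximums: 8

Answer: 8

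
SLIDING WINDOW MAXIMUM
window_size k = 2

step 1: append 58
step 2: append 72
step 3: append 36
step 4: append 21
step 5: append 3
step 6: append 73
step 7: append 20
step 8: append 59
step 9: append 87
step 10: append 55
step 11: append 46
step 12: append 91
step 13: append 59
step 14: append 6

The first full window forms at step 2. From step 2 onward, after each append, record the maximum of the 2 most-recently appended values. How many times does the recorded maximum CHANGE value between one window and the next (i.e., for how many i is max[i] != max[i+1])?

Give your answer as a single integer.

step 1: append 58 -> window=[58] (not full yet)
step 2: append 72 -> window=[58, 72] -> max=72
step 3: append 36 -> window=[72, 36] -> max=72
step 4: append 21 -> window=[36, 21] -> max=36
step 5: append 3 -> window=[21, 3] -> max=21
step 6: append 73 -> window=[3, 73] -> max=73
step 7: append 20 -> window=[73, 20] -> max=73
step 8: append 59 -> window=[20, 59] -> max=59
step 9: append 87 -> window=[59, 87] -> max=87
step 10: append 55 -> window=[87, 55] -> max=87
step 11: append 46 -> window=[55, 46] -> max=55
step 12: append 91 -> window=[46, 91] -> max=91
step 13: append 59 -> window=[91, 59] -> max=91
step 14: append 6 -> window=[59, 6] -> max=59
Recorded maximums: 72 72 36 21 73 73 59 87 87 55 91 91 59
Changes between consecutive maximums: 8

Answer: 8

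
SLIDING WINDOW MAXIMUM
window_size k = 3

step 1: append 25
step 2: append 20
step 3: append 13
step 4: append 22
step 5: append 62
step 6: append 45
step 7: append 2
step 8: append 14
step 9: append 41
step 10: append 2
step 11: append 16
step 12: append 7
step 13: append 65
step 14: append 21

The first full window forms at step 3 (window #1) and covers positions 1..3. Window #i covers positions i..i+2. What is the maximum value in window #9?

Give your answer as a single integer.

Answer: 41

Derivation:
step 1: append 25 -> window=[25] (not full yet)
step 2: append 20 -> window=[25, 20] (not full yet)
step 3: append 13 -> window=[25, 20, 13] -> max=25
step 4: append 22 -> window=[20, 13, 22] -> max=22
step 5: append 62 -> window=[13, 22, 62] -> max=62
step 6: append 45 -> window=[22, 62, 45] -> max=62
step 7: append 2 -> window=[62, 45, 2] -> max=62
step 8: append 14 -> window=[45, 2, 14] -> max=45
step 9: append 41 -> window=[2, 14, 41] -> max=41
step 10: append 2 -> window=[14, 41, 2] -> max=41
step 11: append 16 -> window=[41, 2, 16] -> max=41
Window #9 max = 41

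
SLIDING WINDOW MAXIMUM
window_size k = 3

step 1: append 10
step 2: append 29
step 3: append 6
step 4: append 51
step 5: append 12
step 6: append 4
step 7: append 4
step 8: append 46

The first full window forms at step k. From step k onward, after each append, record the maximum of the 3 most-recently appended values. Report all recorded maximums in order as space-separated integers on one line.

step 1: append 10 -> window=[10] (not full yet)
step 2: append 29 -> window=[10, 29] (not full yet)
step 3: append 6 -> window=[10, 29, 6] -> max=29
step 4: append 51 -> window=[29, 6, 51] -> max=51
step 5: append 12 -> window=[6, 51, 12] -> max=51
step 6: append 4 -> window=[51, 12, 4] -> max=51
step 7: append 4 -> window=[12, 4, 4] -> max=12
step 8: append 46 -> window=[4, 4, 46] -> max=46

Answer: 29 51 51 51 12 46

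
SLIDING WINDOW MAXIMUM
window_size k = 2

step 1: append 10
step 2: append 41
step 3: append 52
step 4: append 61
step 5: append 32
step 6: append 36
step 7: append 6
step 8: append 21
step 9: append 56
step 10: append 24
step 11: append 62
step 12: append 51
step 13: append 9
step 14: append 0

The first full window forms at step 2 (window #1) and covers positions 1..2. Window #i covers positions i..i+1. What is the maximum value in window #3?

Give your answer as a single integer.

Answer: 61

Derivation:
step 1: append 10 -> window=[10] (not full yet)
step 2: append 41 -> window=[10, 41] -> max=41
step 3: append 52 -> window=[41, 52] -> max=52
step 4: append 61 -> window=[52, 61] -> max=61
Window #3 max = 61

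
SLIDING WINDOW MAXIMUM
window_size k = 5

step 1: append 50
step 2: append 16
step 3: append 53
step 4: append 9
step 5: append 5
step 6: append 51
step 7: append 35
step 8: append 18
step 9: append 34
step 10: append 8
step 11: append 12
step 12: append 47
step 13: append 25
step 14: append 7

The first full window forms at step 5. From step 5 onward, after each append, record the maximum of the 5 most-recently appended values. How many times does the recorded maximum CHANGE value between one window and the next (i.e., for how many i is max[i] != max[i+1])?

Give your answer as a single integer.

step 1: append 50 -> window=[50] (not full yet)
step 2: append 16 -> window=[50, 16] (not full yet)
step 3: append 53 -> window=[50, 16, 53] (not full yet)
step 4: append 9 -> window=[50, 16, 53, 9] (not full yet)
step 5: append 5 -> window=[50, 16, 53, 9, 5] -> max=53
step 6: append 51 -> window=[16, 53, 9, 5, 51] -> max=53
step 7: append 35 -> window=[53, 9, 5, 51, 35] -> max=53
step 8: append 18 -> window=[9, 5, 51, 35, 18] -> max=51
step 9: append 34 -> window=[5, 51, 35, 18, 34] -> max=51
step 10: append 8 -> window=[51, 35, 18, 34, 8] -> max=51
step 11: append 12 -> window=[35, 18, 34, 8, 12] -> max=35
step 12: append 47 -> window=[18, 34, 8, 12, 47] -> max=47
step 13: append 25 -> window=[34, 8, 12, 47, 25] -> max=47
step 14: append 7 -> window=[8, 12, 47, 25, 7] -> max=47
Recorded maximums: 53 53 53 51 51 51 35 47 47 47
Changes between consecutive maximums: 3

Answer: 3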